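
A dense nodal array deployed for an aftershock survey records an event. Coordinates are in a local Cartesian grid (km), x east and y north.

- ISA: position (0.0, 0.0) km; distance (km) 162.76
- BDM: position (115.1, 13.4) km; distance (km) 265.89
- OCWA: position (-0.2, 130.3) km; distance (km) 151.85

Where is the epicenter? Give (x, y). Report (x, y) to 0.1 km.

Circle about each station: x² + y² = 162.76²; (x − 115.1)² + (y − 13.4)² = 265.89²; (x + 0.2)² + (y − 130.3)² = 151.85².
Subtracting the ISA equation from the BDM and OCWA equations removes the quadratic terms:
230.2 x + 26.8 y = -30779.10
-0.4 x + 260.6 y = 20410.53
Solving the 2×2 system: x ≈ -142.8, y ≈ 78.1 km.
Check against ISA (with the unrounded x, y): √(x²+y²) = 162.76 ≈ 162.76 km. ✓

(-142.8, 78.1)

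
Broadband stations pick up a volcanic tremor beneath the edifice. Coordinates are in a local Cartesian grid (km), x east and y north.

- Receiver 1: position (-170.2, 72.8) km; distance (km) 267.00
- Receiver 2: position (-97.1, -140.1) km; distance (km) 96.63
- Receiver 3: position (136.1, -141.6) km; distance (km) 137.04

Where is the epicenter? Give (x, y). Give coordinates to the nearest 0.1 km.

x ≈ -0.7 km, y ≈ -133.5 km

Circle about each station: (x + 170.2)² + (y − 72.8)² = 267.00²; (x + 97.1)² + (y + 140.1)² = 96.63²; (x − 136.1)² + (y + 141.6)² = 137.04².
Subtracting pairs of circle equations eliminates x²+y² and gives linear equations (the radical axes):
146.2 x − 425.8 y = 56740.18
612.6 x − 428.8 y = 56814.93
Solving the 2×2 system: x ≈ -0.7, y ≈ -133.5 km.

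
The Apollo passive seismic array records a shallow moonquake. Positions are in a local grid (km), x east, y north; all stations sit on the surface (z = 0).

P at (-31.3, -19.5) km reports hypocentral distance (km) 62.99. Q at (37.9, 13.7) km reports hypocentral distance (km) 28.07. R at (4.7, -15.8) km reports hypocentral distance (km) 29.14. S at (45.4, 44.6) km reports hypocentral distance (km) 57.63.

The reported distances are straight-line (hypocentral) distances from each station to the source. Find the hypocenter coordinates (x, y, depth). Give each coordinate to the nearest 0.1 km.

Each station gives a sphere (x−x_i)² + (y−y_i)² + z² = d_i² (stations at z=0).
Subtracting the P sphere from Q and R: z² cancels, leaving linear equations in x and y:
138.4 x + 66.4 y = 3443.98
72.0 x + 7.4 y = 2030.39
Solving: x ≈ 29.104, y ≈ -8.795 km (keep extra digits for the depth step; rounded: 29.1, -8.8).
Then from the P sphere: z² = 62.99² − (x + 31.3)² − (y + 19.5)² with x = 29.104, y = -8.795, so z ≈ 14.300 ≈ 14.3 km.
Check against S (with the unrounded solution): distance 57.63 ≈ 57.63 km. ✓

x ≈ 29.1 km, y ≈ -8.8 km, depth ≈ 14.3 km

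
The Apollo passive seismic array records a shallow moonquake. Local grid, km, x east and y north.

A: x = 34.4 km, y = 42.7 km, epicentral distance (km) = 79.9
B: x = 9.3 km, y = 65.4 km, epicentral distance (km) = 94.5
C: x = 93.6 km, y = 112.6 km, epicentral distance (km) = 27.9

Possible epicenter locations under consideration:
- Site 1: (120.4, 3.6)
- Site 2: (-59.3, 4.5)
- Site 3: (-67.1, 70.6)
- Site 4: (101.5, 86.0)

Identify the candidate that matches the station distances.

Site 4

For each candidate, compare |candidate − station| to the reported distance:
Site 1: residuals A 14.6, B 32.6, C 84.3 → max 84.3 km
Site 2: residuals A 21.3, B 2.8, C 159.4 → max 159.4 km
Site 3: residuals A 25.4, B 17.9, C 138.2 → max 138.2 km
Site 4: residuals A 0.0, B 0.0, C 0.2 → max 0.2 km
Only Site 4 has all residuals ≈ 0.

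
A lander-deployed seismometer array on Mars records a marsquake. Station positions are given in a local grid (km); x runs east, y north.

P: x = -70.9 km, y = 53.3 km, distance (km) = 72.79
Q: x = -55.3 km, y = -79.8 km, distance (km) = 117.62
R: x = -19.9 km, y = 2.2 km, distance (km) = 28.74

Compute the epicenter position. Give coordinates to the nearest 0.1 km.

Circle about each station: (x + 70.9)² + (y − 53.3)² = 72.79²; (x + 55.3)² + (y + 79.8)² = 117.62²; (x + 19.9)² + (y − 2.2)² = 28.74².
Subtracting the P equation from the Q and R equations removes the quadratic terms:
31.2 x − 266.2 y = -6977.65
102.0 x − 102.2 y = -2994.45
Solving the 2×2 system: x ≈ -3.5, y ≈ 25.8 km.
Check against P (with the unrounded x, y): √((x + 70.9)²+(y − 53.3)²) = 72.79 ≈ 72.79 km. ✓

(-3.5, 25.8)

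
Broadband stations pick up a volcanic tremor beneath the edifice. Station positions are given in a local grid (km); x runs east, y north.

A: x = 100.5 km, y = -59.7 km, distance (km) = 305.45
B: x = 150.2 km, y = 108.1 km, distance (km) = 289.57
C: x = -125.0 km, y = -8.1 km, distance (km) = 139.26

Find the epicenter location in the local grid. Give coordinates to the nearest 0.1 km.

Circle about each station: (x − 100.5)² + (y + 59.7)² = 305.45²; (x − 150.2)² + (y − 108.1)² = 289.57²; (x + 125.0)² + (y + 8.1)² = 139.26².
Subtracting the A equation from the B and C equations removes the quadratic terms:
99.4 x + 335.6 y = 30030.23
-451.0 x + 103.2 y = 75932.62
Solving the 2×2 system: x ≈ -138.5, y ≈ 130.5 km.
Check against A (with the unrounded x, y): √((x − 100.5)²+(y + 59.7)²) = 305.45 ≈ 305.45 km. ✓

x ≈ -138.5 km, y ≈ 130.5 km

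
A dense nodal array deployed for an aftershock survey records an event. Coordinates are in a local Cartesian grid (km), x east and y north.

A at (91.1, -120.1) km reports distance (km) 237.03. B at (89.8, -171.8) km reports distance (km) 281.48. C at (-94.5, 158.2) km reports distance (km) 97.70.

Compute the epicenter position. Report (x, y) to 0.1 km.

Circle about each station: (x − 91.1)² + (y + 120.1)² = 237.03²; (x − 89.8)² + (y + 171.8)² = 281.48²; (x + 94.5)² + (y − 158.2)² = 97.70².
Subtracting the A equation from the B and C equations removes the quadratic terms:
-2.6 x − 103.4 y = -8191.71
-371.2 x + 556.6 y = 57872.20
Solving the 2×2 system: x ≈ -35.8, y ≈ 80.1 km.

-35.8 km east, 80.1 km north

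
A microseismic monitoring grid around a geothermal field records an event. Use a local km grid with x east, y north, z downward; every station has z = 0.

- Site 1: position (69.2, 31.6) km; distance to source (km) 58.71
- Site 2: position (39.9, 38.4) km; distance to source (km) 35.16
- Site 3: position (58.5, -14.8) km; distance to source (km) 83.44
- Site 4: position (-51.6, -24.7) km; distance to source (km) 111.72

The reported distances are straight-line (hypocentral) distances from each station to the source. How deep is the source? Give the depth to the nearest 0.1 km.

Each station gives a sphere (x−x_i)² + (y−y_i)² + z² = d_i² (stations at z=0).
Subtracting the Site 1 sphere from Site 2 and Site 3: z² cancels, leaving linear equations in x and y:
-58.6 x + 13.6 y = -509.99
-21.4 x − 92.8 y = -5661.28
Solving: x ≈ 21.700, y ≈ 56.001 km (keep extra digits for the depth step; rounded: 21.7, 56.0).
Then from the Site 1 sphere: z² = 58.71² − (x − 69.2)² − (y − 31.6)² with x = 21.700, y = 56.001, so z ≈ 24.397 ≈ 24.4 km.

depth ≈ 24.4 km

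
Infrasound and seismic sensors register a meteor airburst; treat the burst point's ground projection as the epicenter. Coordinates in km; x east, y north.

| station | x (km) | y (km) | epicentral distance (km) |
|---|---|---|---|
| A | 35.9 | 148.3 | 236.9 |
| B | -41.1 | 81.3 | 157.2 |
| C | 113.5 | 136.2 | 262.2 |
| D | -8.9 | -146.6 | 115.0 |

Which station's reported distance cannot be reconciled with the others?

D

Solve using three stations at a time. Using A, B, C (subtract circle equations pairwise → linear system) gives (x, y) ≈ (-40.7, -75.9).
Distances from that point to each station vs reported:
  A: calculated 236.9 vs reported 236.9 → residual 0.0 km
  B: calculated 157.2 vs reported 157.2 → residual 0.0 km
  C: calculated 262.2 vs reported 262.2 → residual 0.0 km
  D: calculated 77.6 vs reported 115.0 → residual 37.4 km
A, B, C are mutually consistent (residuals ≈ 0); D is off by 37.4 km.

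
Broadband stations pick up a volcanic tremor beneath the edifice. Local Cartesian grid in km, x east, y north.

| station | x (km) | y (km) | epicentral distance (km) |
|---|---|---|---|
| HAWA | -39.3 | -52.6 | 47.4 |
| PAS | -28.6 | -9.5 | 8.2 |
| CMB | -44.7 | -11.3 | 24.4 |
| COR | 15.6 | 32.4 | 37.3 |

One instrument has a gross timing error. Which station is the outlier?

Solve using three stations at a time. Using HAWA, PAS, CMB (subtract circle equations pairwise → linear system) gives (x, y) ≈ (-20.4, -9.1).
Distances from that point to each station vs reported:
  HAWA: calculated 47.4 vs reported 47.4 → residual 0.0 km
  PAS: calculated 8.2 vs reported 8.2 → residual 0.0 km
  CMB: calculated 24.4 vs reported 24.4 → residual 0.0 km
  COR: calculated 55.0 vs reported 37.3 → residual 17.7 km
HAWA, PAS, CMB are mutually consistent (residuals ≈ 0); COR is off by 17.7 km.

COR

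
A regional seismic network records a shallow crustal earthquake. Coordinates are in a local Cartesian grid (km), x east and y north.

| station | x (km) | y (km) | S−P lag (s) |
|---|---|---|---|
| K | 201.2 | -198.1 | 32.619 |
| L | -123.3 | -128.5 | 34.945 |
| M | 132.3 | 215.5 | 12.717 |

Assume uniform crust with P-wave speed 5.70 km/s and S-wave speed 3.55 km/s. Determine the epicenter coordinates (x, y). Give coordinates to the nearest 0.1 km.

x ≈ 116.2 km, y ≈ 96.9 km

Distance from S−P lag: d = Δt · v_P v_S / (v_P − v_S) = Δt · (5.70·3.55)/(5.70−3.55) ≈ 9.4116·Δt.
So d_K = 307.00, d_L = 328.89, d_M = 119.69 km.
Circle about each station: (x − 201.2)² + (y + 198.1)² = 307.00²; (x + 123.3)² + (y + 128.5)² = 328.89²; (x − 132.3)² + (y − 215.5)² = 119.69².
Subtracting pairs of circle equations eliminates x²+y² and gives linear equations (the radical axes):
-649.0 x + 139.2 y = -61929.54
-137.8 x + 827.2 y = 64141.79
Solving the 2×2 system: x ≈ 116.2, y ≈ 96.9 km.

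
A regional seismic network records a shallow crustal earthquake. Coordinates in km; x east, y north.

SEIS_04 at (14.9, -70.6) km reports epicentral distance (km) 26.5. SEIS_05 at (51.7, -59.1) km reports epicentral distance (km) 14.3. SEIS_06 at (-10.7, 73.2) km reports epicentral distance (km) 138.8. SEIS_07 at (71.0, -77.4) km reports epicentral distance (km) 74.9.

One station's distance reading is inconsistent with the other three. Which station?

SEIS_07

Solve using three stations at a time. Using SEIS_04, SEIS_05, SEIS_06 (subtract circle equations pairwise → linear system) gives (x, y) ≈ (37.6, -56.9).
Distances from that point to each station vs reported:
  SEIS_04: calculated 26.5 vs reported 26.5 → residual 0.0 km
  SEIS_05: calculated 14.3 vs reported 14.3 → residual 0.0 km
  SEIS_06: calculated 138.8 vs reported 138.8 → residual 0.0 km
  SEIS_07: calculated 39.2 vs reported 74.9 → residual 35.7 km
SEIS_04, SEIS_05, SEIS_06 are mutually consistent (residuals ≈ 0); SEIS_07 is off by 35.7 km.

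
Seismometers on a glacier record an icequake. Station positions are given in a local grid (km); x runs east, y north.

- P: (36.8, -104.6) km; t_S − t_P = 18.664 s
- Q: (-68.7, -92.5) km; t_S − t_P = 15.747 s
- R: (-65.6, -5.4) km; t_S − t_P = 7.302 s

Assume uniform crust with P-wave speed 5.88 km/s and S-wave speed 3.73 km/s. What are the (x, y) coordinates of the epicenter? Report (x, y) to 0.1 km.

-46.5 km east, 66.6 km north

Distance from S−P lag: d = Δt · v_P v_S / (v_P − v_S) = Δt · (5.88·3.73)/(5.88−3.73) ≈ 10.2011·Δt.
So d_P = 190.39, d_Q = 160.64, d_R = 74.49 km.
Circle about each station: (x − 36.8)² + (y + 104.6)² = 190.39²; (x + 68.7)² + (y + 92.5)² = 160.64²; (x + 65.6)² + (y + 5.4)² = 74.49².
Subtracting the P equation from the Q and R equations removes the quadratic terms:
-211.0 x + 24.2 y = 11423.68
-204.8 x + 198.4 y = 22736.71
Solving the 2×2 system: x ≈ -46.5, y ≈ 66.6 km.
Check against P (with the unrounded x, y): √((x − 36.8)²+(y + 104.6)²) = 190.39 ≈ 190.39 km. ✓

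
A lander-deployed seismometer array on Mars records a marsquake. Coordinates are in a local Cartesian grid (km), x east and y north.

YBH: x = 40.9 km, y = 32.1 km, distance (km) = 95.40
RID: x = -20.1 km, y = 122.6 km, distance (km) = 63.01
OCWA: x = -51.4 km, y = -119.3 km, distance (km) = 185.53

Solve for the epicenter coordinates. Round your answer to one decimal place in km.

(-48.2, 66.2)

Circle about each station: (x − 40.9)² + (y − 32.1)² = 95.40²; (x + 20.1)² + (y − 122.6)² = 63.01²; (x + 51.4)² + (y + 119.3)² = 185.53².
Subtracting pairs of circle equations eliminates x²+y² and gives linear equations (the radical axes):
-122.0 x + 181.0 y = 17862.45
-184.6 x − 302.8 y = -11148.99
Solving the 2×2 system: x ≈ -48.2, y ≈ 66.2 km.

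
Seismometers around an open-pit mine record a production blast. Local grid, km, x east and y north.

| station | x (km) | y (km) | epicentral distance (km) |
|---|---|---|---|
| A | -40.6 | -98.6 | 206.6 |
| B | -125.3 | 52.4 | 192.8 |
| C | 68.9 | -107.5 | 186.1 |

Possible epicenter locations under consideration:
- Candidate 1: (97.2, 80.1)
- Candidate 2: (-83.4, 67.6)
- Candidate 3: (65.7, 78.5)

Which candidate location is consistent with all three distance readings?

Candidate 3

For each candidate, compare |candidate − station| to the reported distance:
Candidate 1: residuals A 19.1, B 31.4, C 3.6 → max 31.4 km
Candidate 2: residuals A 35.0, B 148.2, C 46.0 → max 148.2 km
Candidate 3: residuals A 0.0, B 0.0, C 0.1 → max 0.1 km
Only Candidate 3 has all residuals ≈ 0.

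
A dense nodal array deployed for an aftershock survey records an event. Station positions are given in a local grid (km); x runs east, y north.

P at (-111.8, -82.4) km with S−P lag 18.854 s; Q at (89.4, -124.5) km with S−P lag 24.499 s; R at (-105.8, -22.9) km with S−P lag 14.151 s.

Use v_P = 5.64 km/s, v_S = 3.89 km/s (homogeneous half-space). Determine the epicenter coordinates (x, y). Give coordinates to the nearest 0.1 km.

Distance from S−P lag: d = Δt · v_P v_S / (v_P − v_S) = Δt · (5.64·3.89)/(5.64−3.89) ≈ 12.5369·Δt.
So d_P = 236.37, d_Q = 307.14, d_R = 177.41 km.
Circle about each station: (x + 111.8)² + (y + 82.4)² = 236.37²; (x − 89.4)² + (y + 124.5)² = 307.14²; (x + 105.8)² + (y + 22.9)² = 177.41².
Subtracting the P equation from the Q and R equations removes the quadratic terms:
402.4 x − 84.2 y = -34260.59
12.0 x + 119.0 y = 16825.52
Solving the 2×2 system: x ≈ -54.4, y ≈ 146.9 km.

(-54.4, 146.9)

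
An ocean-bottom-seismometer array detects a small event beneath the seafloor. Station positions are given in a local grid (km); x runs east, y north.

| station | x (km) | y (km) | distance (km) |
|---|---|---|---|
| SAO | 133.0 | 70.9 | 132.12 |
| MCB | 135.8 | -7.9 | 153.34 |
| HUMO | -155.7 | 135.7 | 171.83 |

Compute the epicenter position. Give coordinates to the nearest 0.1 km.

Circle about each station: (x − 133.0)² + (y − 70.9)² = 132.12²; (x − 135.8)² + (y + 7.9)² = 153.34²; (x + 155.7)² + (y − 135.7)² = 171.83².
Subtracting the SAO equation from the MCB and HUMO equations removes the quadratic terms:
5.6 x − 157.6 y = -10269.22
-577.4 x + 129.6 y = 7871.32
Solving the 2×2 system: x ≈ 1.0, y ≈ 65.2 km.

1.0 km east, 65.2 km north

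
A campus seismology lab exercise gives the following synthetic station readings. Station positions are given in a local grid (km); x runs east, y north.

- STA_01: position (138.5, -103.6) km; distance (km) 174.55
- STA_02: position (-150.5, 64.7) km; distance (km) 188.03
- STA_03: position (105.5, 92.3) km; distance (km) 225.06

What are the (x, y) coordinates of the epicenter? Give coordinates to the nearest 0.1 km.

Circle about each station: (x − 138.5)² + (y + 103.6)² = 174.55²; (x + 150.5)² + (y − 64.7)² = 188.03²; (x − 105.5)² + (y − 92.3)² = 225.06².
Subtracting the STA_01 equation from the STA_02 and STA_03 equations removes the quadratic terms:
-578.0 x + 336.6 y = -7966.45
-66.0 x + 391.8 y = -30449.97
Solving the 2×2 system: x ≈ -34.9, y ≈ -83.6 km.
Check against STA_01 (with the unrounded x, y): √((x − 138.5)²+(y + 103.6)²) = 174.55 ≈ 174.55 km. ✓

-34.9 km east, -83.6 km north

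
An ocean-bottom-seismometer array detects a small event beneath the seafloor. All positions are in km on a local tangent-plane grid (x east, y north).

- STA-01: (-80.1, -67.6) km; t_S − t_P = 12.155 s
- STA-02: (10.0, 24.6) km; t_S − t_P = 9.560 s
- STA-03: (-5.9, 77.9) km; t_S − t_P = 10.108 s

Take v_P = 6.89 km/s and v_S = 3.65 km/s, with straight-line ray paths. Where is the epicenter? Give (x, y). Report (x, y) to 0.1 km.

Distance from S−P lag: d = Δt · v_P v_S / (v_P − v_S) = Δt · (6.89·3.65)/(6.89−3.65) ≈ 7.7619·Δt.
So d_STA-01 = 94.35, d_STA-02 = 74.20, d_STA-03 = 78.46 km.
Circle about each station: (x + 80.1)² + (y + 67.6)² = 94.35²; (x − 10.0)² + (y − 24.6)² = 74.20²; (x + 5.9)² + (y − 77.9)² = 78.46².
Subtracting pairs of circle equations eliminates x²+y² and gives linear equations (the radical axes):
180.2 x + 184.4 y = -6884.33
148.4 x + 291.0 y = -2136.60
Solving the 2×2 system: x ≈ -64.2, y ≈ 25.4 km.

x ≈ -64.2 km, y ≈ 25.4 km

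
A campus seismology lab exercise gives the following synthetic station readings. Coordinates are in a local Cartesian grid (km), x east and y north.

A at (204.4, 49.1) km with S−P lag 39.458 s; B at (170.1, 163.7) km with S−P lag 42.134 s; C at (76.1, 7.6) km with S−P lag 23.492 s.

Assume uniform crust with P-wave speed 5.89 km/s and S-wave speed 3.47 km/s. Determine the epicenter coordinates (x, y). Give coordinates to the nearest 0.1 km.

x ≈ -113.3 km, y ≈ -51.5 km

Distance from S−P lag: d = Δt · v_P v_S / (v_P − v_S) = Δt · (5.89·3.47)/(5.89−3.47) ≈ 8.4456·Δt.
So d_A = 333.25, d_B = 355.85, d_C = 198.40 km.
Circle about each station: (x − 204.4)² + (y − 49.1)² = 333.25²; (x − 170.1)² + (y − 163.7)² = 355.85²; (x − 76.1)² + (y − 7.6)² = 198.40².
Subtracting pairs of circle equations eliminates x²+y² and gives linear equations (the radical axes):
-68.6 x + 229.2 y = -4032.13
-256.6 x − 83.0 y = 33351.80
Solving the 2×2 system: x ≈ -113.3, y ≈ -51.5 km.
Check against A (with the unrounded x, y): √((x − 204.4)²+(y − 49.1)²) = 333.26 ≈ 333.25 km. ✓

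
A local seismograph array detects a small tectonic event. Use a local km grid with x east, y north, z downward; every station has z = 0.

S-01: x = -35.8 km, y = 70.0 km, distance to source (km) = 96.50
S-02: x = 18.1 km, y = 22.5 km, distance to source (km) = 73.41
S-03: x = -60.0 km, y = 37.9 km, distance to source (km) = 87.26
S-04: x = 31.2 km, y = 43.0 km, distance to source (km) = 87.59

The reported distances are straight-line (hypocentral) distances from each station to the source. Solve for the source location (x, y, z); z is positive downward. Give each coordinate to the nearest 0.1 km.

Each station gives a sphere (x−x_i)² + (y−y_i)² + z² = d_i² (stations at z=0).
Subtracting the S-01 sphere from S-02 and S-03: z² cancels, leaving linear equations in x and y:
107.8 x − 95.0 y = -1424.56
-48.4 x − 64.2 y = 552.71
Solving: x ≈ -12.498, y ≈ 0.813 km (keep extra digits for the depth step; rounded: -12.5, 0.8).
Then from the S-01 sphere: z² = 96.50² − (x + 35.8)² − (y − 70.0)² with x = -12.498, y = 0.813, so z ≈ 63.106 ≈ 63.1 km.
Check against S-04 (with the unrounded solution): distance 87.59 ≈ 87.59 km. ✓

(-12.5, 0.8, 63.1)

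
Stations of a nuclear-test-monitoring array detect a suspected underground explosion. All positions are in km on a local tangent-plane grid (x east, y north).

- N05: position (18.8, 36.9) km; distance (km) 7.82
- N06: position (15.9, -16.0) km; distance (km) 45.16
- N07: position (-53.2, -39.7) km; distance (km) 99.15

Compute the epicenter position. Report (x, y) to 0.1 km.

Circle about each station: (x − 18.8)² + (y − 36.9)² = 7.82²; (x − 15.9)² + (y + 16.0)² = 45.16²; (x + 53.2)² + (y + 39.7)² = 99.15².
Subtracting pairs of circle equations eliminates x²+y² and gives linear equations (the radical axes):
-5.8 x − 105.8 y = -3184.51
-144.0 x − 153.2 y = -7078.29
Solving the 2×2 system: x ≈ 18.2, y ≈ 29.1 km.
Check against N05 (with the unrounded x, y): √((x − 18.8)²+(y − 36.9)²) = 7.82 ≈ 7.82 km. ✓

18.2 km east, 29.1 km north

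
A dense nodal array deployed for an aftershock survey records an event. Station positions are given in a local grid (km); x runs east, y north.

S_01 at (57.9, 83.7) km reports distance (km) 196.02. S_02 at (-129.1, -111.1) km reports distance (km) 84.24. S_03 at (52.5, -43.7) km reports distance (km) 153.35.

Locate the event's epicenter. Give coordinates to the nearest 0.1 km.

Circle about each station: (x − 57.9)² + (y − 83.7)² = 196.02²; (x + 129.1)² + (y + 111.1)² = 84.24²; (x − 52.5)² + (y + 43.7)² = 153.35².
Subtracting the S_01 equation from the S_02 and S_03 equations removes the quadratic terms:
-374.0 x − 389.6 y = 49979.38
-10.8 x − 254.8 y = 9215.46
Solving the 2×2 system: x ≈ -100.4, y ≈ -31.9 km.

(-100.4, -31.9)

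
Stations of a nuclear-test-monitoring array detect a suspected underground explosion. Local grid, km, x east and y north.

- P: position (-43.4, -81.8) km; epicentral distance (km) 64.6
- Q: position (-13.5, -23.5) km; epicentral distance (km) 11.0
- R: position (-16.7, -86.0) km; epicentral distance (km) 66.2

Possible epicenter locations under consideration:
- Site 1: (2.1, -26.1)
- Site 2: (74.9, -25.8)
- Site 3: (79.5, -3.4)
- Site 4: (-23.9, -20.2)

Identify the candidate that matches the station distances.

Site 4

For each candidate, compare |candidate − station| to the reported distance:
Site 1: residuals P 7.3, Q 4.8, R 3.4 → max 7.3 km
Site 2: residuals P 66.3, Q 77.4, R 43.4 → max 77.4 km
Site 3: residuals P 81.2, Q 84.1, R 60.6 → max 84.1 km
Site 4: residuals P 0.0, Q 0.1, R 0.0 → max 0.1 km
Only Site 4 has all residuals ≈ 0.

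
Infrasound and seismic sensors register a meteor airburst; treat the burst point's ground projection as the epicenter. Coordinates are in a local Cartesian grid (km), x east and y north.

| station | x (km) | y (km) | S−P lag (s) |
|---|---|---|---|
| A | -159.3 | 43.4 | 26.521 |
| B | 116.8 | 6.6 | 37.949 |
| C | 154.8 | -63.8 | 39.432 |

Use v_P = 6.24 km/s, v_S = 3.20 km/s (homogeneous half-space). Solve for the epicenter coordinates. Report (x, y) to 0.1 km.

(-98.1, -119.7)

Distance from S−P lag: d = Δt · v_P v_S / (v_P − v_S) = Δt · (6.24·3.20)/(6.24−3.20) ≈ 6.5684·Δt.
So d_A = 174.20, d_B = 249.27, d_C = 259.01 km.
Circle about each station: (x + 159.3)² + (y − 43.4)² = 174.20²; (x − 116.8)² + (y − 6.6)² = 249.27²; (x − 154.8)² + (y + 63.8)² = 259.01².
Subtracting pairs of circle equations eliminates x²+y² and gives linear equations (the radical axes):
552.2 x − 73.6 y = -45364.14
628.2 x − 214.4 y = -35967.11
Solving the 2×2 system: x ≈ -98.1, y ≈ -119.7 km.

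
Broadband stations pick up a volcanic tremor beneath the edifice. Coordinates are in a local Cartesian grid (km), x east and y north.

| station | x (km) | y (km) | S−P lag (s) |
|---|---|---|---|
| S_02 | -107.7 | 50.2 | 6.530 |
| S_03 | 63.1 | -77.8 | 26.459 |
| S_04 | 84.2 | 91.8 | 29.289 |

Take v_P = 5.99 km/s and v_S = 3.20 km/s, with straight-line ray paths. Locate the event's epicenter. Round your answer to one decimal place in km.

x ≈ -98.0 km, y ≈ 6.4 km

Distance from S−P lag: d = Δt · v_P v_S / (v_P − v_S) = Δt · (5.99·3.20)/(5.99−3.20) ≈ 6.8703·Δt.
So d_S_02 = 44.86, d_S_03 = 181.78, d_S_04 = 201.22 km.
Circle about each station: (x + 107.7)² + (y − 50.2)² = 44.86²; (x − 63.1)² + (y + 77.8)² = 181.78²; (x − 84.2)² + (y − 91.8)² = 201.22².
Subtracting the S_02 equation from the S_03 and S_04 equations removes the quadratic terms:
341.6 x − 256.0 y = -35116.43
383.8 x + 83.2 y = -37079.52
Solving the 2×2 system: x ≈ -98.0, y ≈ 6.4 km.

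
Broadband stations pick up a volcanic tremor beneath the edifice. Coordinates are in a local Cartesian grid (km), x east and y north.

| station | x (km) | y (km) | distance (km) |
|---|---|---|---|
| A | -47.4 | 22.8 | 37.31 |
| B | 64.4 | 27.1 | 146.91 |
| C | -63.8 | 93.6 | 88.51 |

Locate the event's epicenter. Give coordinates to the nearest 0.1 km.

Circle about each station: (x + 47.4)² + (y − 22.8)² = 37.31²; (x − 64.4)² + (y − 27.1)² = 146.91²; (x + 63.8)² + (y − 93.6)² = 88.51².
Subtracting the A equation from the B and C equations removes the quadratic terms:
223.6 x + 8.6 y = -18075.34
-32.8 x + 141.6 y = 3622.82
Solving the 2×2 system: x ≈ -81.1, y ≈ 6.8 km.

(-81.1, 6.8)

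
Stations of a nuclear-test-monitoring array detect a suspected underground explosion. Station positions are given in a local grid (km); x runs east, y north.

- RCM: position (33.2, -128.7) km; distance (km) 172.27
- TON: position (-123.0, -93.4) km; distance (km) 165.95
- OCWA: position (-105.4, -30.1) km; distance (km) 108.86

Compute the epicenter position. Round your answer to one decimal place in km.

(-18.6, 35.6)

Circle about each station: (x − 33.2)² + (y + 128.7)² = 172.27²; (x + 123.0)² + (y + 93.4)² = 165.95²; (x + 105.4)² + (y + 30.1)² = 108.86².
Subtracting pairs of circle equations eliminates x²+y² and gives linear equations (the radical axes):
-312.4 x + 70.6 y = 8324.18
-277.2 x + 197.2 y = 12175.69
Solving the 2×2 system: x ≈ -18.6, y ≈ 35.6 km.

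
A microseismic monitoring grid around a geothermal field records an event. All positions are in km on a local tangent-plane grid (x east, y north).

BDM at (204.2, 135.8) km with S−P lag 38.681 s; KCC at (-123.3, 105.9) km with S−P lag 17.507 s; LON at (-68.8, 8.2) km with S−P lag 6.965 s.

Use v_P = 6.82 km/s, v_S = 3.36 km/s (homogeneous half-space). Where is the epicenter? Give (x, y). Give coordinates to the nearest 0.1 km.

(-31.4, 35.2)

Distance from S−P lag: d = Δt · v_P v_S / (v_P − v_S) = Δt · (6.82·3.36)/(6.82−3.36) ≈ 6.6229·Δt.
So d_BDM = 256.18, d_KCC = 115.95, d_LON = 46.13 km.
Circle about each station: (x − 204.2)² + (y − 135.8)² = 256.18²; (x + 123.3)² + (y − 105.9)² = 115.95²; (x + 68.8)² + (y − 8.2)² = 46.13².
Subtracting the BDM equation from the KCC and LON equations removes the quadratic terms:
-655.0 x − 59.8 y = 18462.21
-546.0 x − 255.2 y = 8161.62
Solving the 2×2 system: x ≈ -31.4, y ≈ 35.2 km.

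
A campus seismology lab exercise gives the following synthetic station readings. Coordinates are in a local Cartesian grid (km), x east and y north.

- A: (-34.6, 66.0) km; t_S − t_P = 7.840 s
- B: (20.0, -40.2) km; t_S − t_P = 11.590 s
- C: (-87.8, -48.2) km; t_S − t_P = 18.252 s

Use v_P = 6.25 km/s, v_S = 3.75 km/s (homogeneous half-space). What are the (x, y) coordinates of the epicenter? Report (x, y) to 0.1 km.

Distance from S−P lag: d = Δt · v_P v_S / (v_P − v_S) = Δt · (6.25·3.75)/(6.25−3.75) ≈ 9.3750·Δt.
So d_A = 73.50, d_B = 108.66, d_C = 171.11 km.
Circle about each station: (x + 34.6)² + (y − 66.0)² = 73.50²; (x − 20.0)² + (y + 40.2)² = 108.66²; (x + 87.8)² + (y + 48.2)² = 171.11².
Subtracting the A equation from the B and C equations removes the quadratic terms:
109.2 x − 212.4 y = -9941.87
-106.4 x − 228.4 y = -19397.46
Solving the 2×2 system: x ≈ 38.9, y ≈ 66.8 km.

38.9 km east, 66.8 km north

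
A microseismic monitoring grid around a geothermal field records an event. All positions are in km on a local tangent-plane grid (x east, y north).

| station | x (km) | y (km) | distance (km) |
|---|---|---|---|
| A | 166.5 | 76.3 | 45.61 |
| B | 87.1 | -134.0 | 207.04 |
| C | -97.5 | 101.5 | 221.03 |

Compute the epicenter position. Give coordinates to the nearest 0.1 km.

121.3 km east, 70.2 km north

Circle about each station: (x − 166.5)² + (y − 76.3)² = 45.61²; (x − 87.1)² + (y + 134.0)² = 207.04²; (x + 97.5)² + (y − 101.5)² = 221.03².
Subtracting the A equation from the B and C equations removes the quadratic terms:
-158.8 x − 420.6 y = -48786.82
-528.0 x + 50.4 y = -60509.43
Solving the 2×2 system: x ≈ 121.3, y ≈ 70.2 km.
Check against A (with the unrounded x, y): √((x − 166.5)²+(y − 76.3)²) = 45.61 ≈ 45.61 km. ✓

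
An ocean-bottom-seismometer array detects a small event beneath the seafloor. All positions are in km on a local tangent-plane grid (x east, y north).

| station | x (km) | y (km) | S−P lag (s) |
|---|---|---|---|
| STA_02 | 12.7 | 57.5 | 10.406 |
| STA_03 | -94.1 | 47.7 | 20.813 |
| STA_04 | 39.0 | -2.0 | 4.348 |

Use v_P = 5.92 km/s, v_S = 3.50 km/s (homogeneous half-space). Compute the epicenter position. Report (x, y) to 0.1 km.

Distance from S−P lag: d = Δt · v_P v_S / (v_P − v_S) = Δt · (5.92·3.50)/(5.92−3.50) ≈ 8.5620·Δt.
So d_STA_02 = 89.10, d_STA_03 = 178.20, d_STA_04 = 37.23 km.
Circle about each station: (x − 12.7)² + (y − 57.5)² = 89.10²; (x + 94.1)² + (y − 47.7)² = 178.20²; (x − 39.0)² + (y + 2.0)² = 37.23².
Subtracting the STA_02 equation from the STA_03 and STA_04 equations removes the quadratic terms:
-213.6 x − 19.6 y = -16153.87
52.6 x − 119.0 y = 4610.20
Solving the 2×2 system: x ≈ 76.1, y ≈ -5.1 km.

76.1 km east, -5.1 km north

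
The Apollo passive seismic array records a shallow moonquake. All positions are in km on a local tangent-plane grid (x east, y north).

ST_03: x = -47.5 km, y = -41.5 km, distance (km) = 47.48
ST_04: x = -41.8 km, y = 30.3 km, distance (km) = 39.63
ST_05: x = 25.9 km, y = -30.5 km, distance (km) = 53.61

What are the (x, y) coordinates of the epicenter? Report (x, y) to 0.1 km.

Circle about each station: (x + 47.5)² + (y + 41.5)² = 47.48²; (x + 41.8)² + (y − 30.3)² = 39.63²; (x − 25.9)² + (y + 30.5)² = 53.61².
Subtracting pairs of circle equations eliminates x²+y² and gives linear equations (the radical axes):
11.4 x + 143.6 y = -629.36
146.8 x + 22.0 y = -2997.12
Solving the 2×2 system: x ≈ -20.0, y ≈ -2.8 km.
Check against ST_03 (with the unrounded x, y): √((x + 47.5)²+(y + 41.5)²) = 47.48 ≈ 47.48 km. ✓

-20.0 km east, -2.8 km north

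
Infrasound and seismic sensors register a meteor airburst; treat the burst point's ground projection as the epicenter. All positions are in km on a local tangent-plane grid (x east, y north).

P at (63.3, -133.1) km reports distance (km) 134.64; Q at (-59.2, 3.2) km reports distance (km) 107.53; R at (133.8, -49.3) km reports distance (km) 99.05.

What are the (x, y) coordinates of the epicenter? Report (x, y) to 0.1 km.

Circle about each station: (x − 63.3)² + (y + 133.1)² = 134.64²; (x + 59.2)² + (y − 3.2)² = 107.53²; (x − 133.8)² + (y + 49.3)² = 99.05².
Subtracting the P equation from the Q and R equations removes the quadratic terms:
-245.0 x + 272.6 y = -11642.39
141.0 x + 167.6 y = 6927.46
Solving the 2×2 system: x ≈ 48.3, y ≈ 0.7 km.
Check against P (with the unrounded x, y): √((x − 63.3)²+(y + 133.1)²) = 134.64 ≈ 134.64 km. ✓

(48.3, 0.7)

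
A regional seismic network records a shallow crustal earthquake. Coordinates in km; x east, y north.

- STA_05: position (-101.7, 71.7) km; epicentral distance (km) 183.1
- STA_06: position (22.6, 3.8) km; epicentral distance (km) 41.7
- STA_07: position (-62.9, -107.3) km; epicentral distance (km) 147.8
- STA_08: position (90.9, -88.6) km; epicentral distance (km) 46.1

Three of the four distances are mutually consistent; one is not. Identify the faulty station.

STA_08

Solve using three stations at a time. Using STA_05, STA_06, STA_07 (subtract circle equations pairwise → linear system) gives (x, y) ≈ (56.6, -20.3).
Distances from that point to each station vs reported:
  STA_05: calculated 183.1 vs reported 183.1 → residual 0.0 km
  STA_06: calculated 41.7 vs reported 41.7 → residual 0.0 km
  STA_07: calculated 147.8 vs reported 147.8 → residual 0.0 km
  STA_08: calculated 76.4 vs reported 46.1 → residual 30.3 km
STA_05, STA_06, STA_07 are mutually consistent (residuals ≈ 0); STA_08 is off by 30.3 km.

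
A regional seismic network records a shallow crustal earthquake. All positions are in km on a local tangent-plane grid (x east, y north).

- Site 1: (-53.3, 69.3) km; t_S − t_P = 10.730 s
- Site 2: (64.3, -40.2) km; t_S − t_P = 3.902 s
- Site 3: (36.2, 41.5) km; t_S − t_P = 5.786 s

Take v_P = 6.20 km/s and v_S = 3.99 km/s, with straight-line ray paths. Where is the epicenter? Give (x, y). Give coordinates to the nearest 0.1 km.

24.5 km east, -22.2 km north

Distance from S−P lag: d = Δt · v_P v_S / (v_P − v_S) = Δt · (6.20·3.99)/(6.20−3.99) ≈ 11.1937·Δt.
So d_Site 1 = 120.11, d_Site 2 = 43.68, d_Site 3 = 64.77 km.
Circle about each station: (x + 53.3)² + (y − 69.3)² = 120.11²; (x − 64.3)² + (y + 40.2)² = 43.68²; (x − 36.2)² + (y − 41.5)² = 64.77².
Subtracting pairs of circle equations eliminates x²+y² and gives linear equations (the radical axes):
235.2 x − 219.0 y = 10625.62
179.0 x − 55.6 y = 5620.57
Solving the 2×2 system: x ≈ 24.5, y ≈ -22.2 km.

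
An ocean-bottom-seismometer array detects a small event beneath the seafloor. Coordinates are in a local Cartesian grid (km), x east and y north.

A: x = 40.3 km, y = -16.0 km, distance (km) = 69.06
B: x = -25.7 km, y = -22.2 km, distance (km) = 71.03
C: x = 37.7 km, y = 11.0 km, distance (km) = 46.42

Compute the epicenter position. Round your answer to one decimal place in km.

Circle about each station: (x − 40.3)² + (y + 16.0)² = 69.06²; (x + 25.7)² + (y + 22.2)² = 71.03²; (x − 37.7)² + (y − 11.0)² = 46.42².
Subtracting the A equation from the B and C equations removes the quadratic terms:
-132.0 x − 12.4 y = -1002.74
-5.2 x + 54.0 y = 2276.67
Solving the 2×2 system: x ≈ 3.6, y ≈ 42.5 km.
Check against A (with the unrounded x, y): √((x − 40.3)²+(y + 16.0)²) = 69.06 ≈ 69.06 km. ✓

x ≈ 3.6 km, y ≈ 42.5 km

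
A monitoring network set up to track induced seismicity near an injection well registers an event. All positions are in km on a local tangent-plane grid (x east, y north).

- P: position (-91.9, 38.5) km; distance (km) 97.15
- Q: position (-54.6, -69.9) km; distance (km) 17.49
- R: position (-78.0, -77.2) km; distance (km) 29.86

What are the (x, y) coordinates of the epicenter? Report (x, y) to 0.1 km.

Circle about each station: (x + 91.9)² + (y − 38.5)² = 97.15²; (x + 54.6)² + (y + 69.9)² = 17.49²; (x + 78.0)² + (y + 77.2)² = 29.86².
Subtracting the P equation from the Q and R equations removes the quadratic terms:
74.6 x − 216.8 y = 7071.53
27.8 x − 231.4 y = 10662.48
Solving the 2×2 system: x ≈ -60.1, y ≈ -53.3 km.
Check against P (with the unrounded x, y): √((x + 91.9)²+(y − 38.5)²) = 97.15 ≈ 97.15 km. ✓

(-60.1, -53.3)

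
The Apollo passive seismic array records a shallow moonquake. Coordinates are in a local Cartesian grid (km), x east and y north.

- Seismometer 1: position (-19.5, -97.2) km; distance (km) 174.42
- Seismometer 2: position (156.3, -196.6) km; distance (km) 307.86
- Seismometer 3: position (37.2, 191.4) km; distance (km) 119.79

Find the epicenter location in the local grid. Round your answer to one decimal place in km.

10.6 km east, 74.6 km north

Circle about each station: (x + 19.5)² + (y + 97.2)² = 174.42²; (x − 156.3)² + (y + 196.6)² = 307.86²; (x − 37.2)² + (y − 191.4)² = 119.79².
Subtracting the Seismometer 1 equation from the Seismometer 2 and Seismometer 3 equations removes the quadratic terms:
351.6 x − 198.8 y = -11102.28
113.4 x + 577.2 y = 44262.40
Solving the 2×2 system: x ≈ 10.6, y ≈ 74.6 km.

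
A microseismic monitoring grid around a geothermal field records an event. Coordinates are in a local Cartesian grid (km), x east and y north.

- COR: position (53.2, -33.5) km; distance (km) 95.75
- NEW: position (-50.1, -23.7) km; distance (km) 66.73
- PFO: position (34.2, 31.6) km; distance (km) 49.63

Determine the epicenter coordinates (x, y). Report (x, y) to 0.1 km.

-15.4 km east, 33.3 km north

Circle about each station: (x − 53.2)² + (y + 33.5)² = 95.75²; (x + 50.1)² + (y + 23.7)² = 66.73²; (x − 34.2)² + (y − 31.6)² = 49.63².
Subtracting the COR equation from the NEW and PFO equations removes the quadratic terms:
-206.6 x + 19.6 y = 3834.38
-38.0 x + 130.2 y = 4920.64
Solving the 2×2 system: x ≈ -15.4, y ≈ 33.3 km.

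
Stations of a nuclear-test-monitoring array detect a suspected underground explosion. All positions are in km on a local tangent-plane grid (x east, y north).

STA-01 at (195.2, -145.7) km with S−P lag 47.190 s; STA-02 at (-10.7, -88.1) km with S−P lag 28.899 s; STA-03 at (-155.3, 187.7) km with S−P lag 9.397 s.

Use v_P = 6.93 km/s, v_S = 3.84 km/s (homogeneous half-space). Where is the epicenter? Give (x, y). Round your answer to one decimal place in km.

x ≈ -83.8 km, y ≈ 149.8 km

Distance from S−P lag: d = Δt · v_P v_S / (v_P − v_S) = Δt · (6.93·3.84)/(6.93−3.84) ≈ 8.6120·Δt.
So d_STA-01 = 406.40, d_STA-02 = 248.88, d_STA-03 = 80.93 km.
Circle about each station: (x − 195.2)² + (y + 145.7)² = 406.40²; (x + 10.7)² + (y + 88.1)² = 248.88²; (x + 155.3)² + (y − 187.7)² = 80.93².
Subtracting pairs of circle equations eliminates x²+y² and gives linear equations (the radical axes):
-411.8 x + 115.2 y = 51764.28
-701.0 x + 666.8 y = 158629.15
Solving the 2×2 system: x ≈ -83.8, y ≈ 149.8 km.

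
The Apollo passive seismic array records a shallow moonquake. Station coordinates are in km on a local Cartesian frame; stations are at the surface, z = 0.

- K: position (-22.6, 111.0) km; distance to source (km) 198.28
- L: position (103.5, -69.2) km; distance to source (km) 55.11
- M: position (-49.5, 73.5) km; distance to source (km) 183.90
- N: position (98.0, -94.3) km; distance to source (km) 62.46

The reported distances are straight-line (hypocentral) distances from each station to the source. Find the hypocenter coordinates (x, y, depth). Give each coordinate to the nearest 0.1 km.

Each station gives a sphere (x−x_i)² + (y−y_i)² + z² = d_i² (stations at z=0).
Subtracting the K sphere from L and M: z² cancels, leaving linear equations in x and y:
252.2 x − 360.4 y = 38946.98
-53.8 x − 75.0 y = 516.49
Solving: x ≈ 71.398, y ≈ -58.103 km (keep extra digits for the depth step; rounded: 71.4, -58.1).
Then from the K sphere: z² = 198.28² − (x + 22.6)² − (y − 111.0)² with x = 71.398, y = -58.103, so z ≈ 43.399 ≈ 43.4 km.

x ≈ 71.4 km, y ≈ -58.1 km, depth ≈ 43.4 km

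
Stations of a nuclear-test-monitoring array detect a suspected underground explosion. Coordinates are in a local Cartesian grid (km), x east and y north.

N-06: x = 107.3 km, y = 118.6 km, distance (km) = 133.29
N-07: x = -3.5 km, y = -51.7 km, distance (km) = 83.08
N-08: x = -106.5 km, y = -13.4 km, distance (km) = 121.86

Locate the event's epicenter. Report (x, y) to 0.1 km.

x ≈ 7.1 km, y ≈ 30.7 km

Circle about each station: (x − 107.3)² + (y − 118.6)² = 133.29²; (x + 3.5)² + (y + 51.7)² = 83.08²; (x + 106.5)² + (y + 13.4)² = 121.86².
Subtracting pairs of circle equations eliminates x²+y² and gives linear equations (the radical axes):
-221.6 x − 340.6 y = -12030.17
-427.6 x − 264.0 y = -11141.08
Solving the 2×2 system: x ≈ 7.1, y ≈ 30.7 km.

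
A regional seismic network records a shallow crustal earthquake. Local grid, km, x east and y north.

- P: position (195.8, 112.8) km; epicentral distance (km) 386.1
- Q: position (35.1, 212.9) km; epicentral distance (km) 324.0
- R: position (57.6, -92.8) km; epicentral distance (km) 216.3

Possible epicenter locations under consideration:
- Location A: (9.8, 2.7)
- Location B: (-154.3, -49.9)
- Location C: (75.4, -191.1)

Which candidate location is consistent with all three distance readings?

Location B

For each candidate, compare |candidate − station| to the reported distance:
Location A: residuals P 170.0, Q 112.3, R 109.5 → max 170.0 km
Location B: residuals P 0.0, Q 0.1, R 0.1 → max 0.1 km
Location C: residuals P 59.2, Q 82.0, R 116.4 → max 116.4 km
Only Location B has all residuals ≈ 0.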